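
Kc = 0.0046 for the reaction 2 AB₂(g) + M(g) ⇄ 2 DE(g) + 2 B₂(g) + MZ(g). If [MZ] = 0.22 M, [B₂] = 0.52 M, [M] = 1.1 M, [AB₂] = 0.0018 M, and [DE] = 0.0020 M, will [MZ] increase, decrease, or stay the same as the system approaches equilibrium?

decrease

Qc = [DE]²·[B₂]²·[MZ] / ([AB₂]²·[M]) = (0.0020)²·(0.52)²·(0.22) / ((0.0018)²·(1.1)) = 0.067
Qc = 0.067 > Kc = 0.0046: net reverse reaction.
MZ is a product, so it decreases.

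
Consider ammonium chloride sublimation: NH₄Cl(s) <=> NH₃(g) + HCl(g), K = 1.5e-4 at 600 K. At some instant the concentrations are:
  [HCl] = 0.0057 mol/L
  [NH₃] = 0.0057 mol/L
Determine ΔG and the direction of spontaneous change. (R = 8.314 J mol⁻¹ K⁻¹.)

ΔG = -7.63 kJ/mol; the forward reaction is spontaneous

(NH₄Cl is a pure solid — omitted from Q.)
Q = [NH₃]·[HCl] = (0.0057)·(0.0057) = 3.25e-5
ΔG = RT ln(Q/K) = (8.314 J mol⁻¹ K⁻¹)(600 K) × ln(3.25e-5/1.5e-4)
   = (4.988 kJ/mol)(-1.529) = -7.63 kJ/mol
ΔG < 0, so the forward reaction is spontaneous (proceeds forward).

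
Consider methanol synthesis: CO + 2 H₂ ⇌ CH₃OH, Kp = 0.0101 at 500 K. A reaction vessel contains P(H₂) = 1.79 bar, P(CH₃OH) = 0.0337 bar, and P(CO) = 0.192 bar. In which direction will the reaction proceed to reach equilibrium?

in the reverse direction

Qp = P(CH₃OH) / (P(CO)·P(H₂)²) = (0.0337) / ((0.192)·(1.79)²) = 0.0548
Qp = 0.0548 > Kp = 0.0101, so the reverse reaction proceeds.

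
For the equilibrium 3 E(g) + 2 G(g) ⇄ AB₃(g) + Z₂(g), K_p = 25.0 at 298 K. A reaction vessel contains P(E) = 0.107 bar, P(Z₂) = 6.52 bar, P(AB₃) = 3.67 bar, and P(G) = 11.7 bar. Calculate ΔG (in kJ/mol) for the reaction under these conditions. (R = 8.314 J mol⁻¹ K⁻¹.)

ΔG = 4.32 kJ/mol

Q_p = P(AB₃)·P(Z₂) / (P(E)³·P(G)²) = (3.67)·(6.52) / ((0.107)³·(11.7)²) = 143
ΔG = RT ln(Q_p/K_p) = (8.314 J mol⁻¹ K⁻¹)(298 K) × ln(143/25.0)
   = (2.478 kJ/mol)(1.744) = 4.32 kJ/mol
ΔG > 0, so the forward reaction is non-spontaneous (proceeds in reverse).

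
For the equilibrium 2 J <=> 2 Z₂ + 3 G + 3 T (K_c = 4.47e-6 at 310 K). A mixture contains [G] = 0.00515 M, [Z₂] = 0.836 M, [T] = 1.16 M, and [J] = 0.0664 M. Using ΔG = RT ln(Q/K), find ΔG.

ΔG = 5.21 kJ/mol

Q_c = [Z₂]²·[G]³·[T]³ / [J]² = (0.836)²·(0.00515)³·(1.16)³ / (0.0664)² = 3.38e-5
ΔG = RT ln(Q_c/K_c) = (8.314 J mol⁻¹ K⁻¹)(310 K) × ln(3.38e-5/4.47e-6)
   = (2.577 kJ/mol)(2.023) = 5.21 kJ/mol
ΔG > 0, so the forward reaction is non-spontaneous (proceeds in reverse).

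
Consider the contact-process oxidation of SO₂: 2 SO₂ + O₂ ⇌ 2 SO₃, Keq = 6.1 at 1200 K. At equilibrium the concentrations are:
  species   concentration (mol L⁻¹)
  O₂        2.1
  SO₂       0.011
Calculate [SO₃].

[SO₃] = 0.039 mol L⁻¹

At equilibrium, Keq = [SO₃]² / ([SO₂]²·[O₂]) = 6.1.
([SO₃])² / ((0.011)²·(2.1)) = 6.1
[SO₃]² = 0.00155 ⇒ [SO₃] = 0.039 mol L⁻¹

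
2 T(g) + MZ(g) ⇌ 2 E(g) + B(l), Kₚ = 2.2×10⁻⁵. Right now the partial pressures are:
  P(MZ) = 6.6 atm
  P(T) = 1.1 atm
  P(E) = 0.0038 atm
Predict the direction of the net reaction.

(B is a pure liquid — omitted from Qₚ.)
Qₚ = P(E)² / (P(T)²·P(MZ)) = (0.0038)² / ((1.1)²·(6.6)) = 1.8×10⁻⁶
Qₚ = 1.8×10⁻⁶ < Kₚ = 2.2×10⁻⁵, so the forward reaction proceeds.

forward (toward products)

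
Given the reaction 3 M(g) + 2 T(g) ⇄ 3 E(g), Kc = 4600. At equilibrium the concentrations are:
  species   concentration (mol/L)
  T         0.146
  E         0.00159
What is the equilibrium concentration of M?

[M] = 3.45×10⁻⁴ mol/L

At equilibrium, Kc = [E]³ / ([M]³·[T]²) = 4600.
(0.00159)³ / (([M])³·(0.146)²) = 4600
[M]³ = 4.10×10⁻¹¹ ⇒ [M] = 3.45×10⁻⁴ mol/L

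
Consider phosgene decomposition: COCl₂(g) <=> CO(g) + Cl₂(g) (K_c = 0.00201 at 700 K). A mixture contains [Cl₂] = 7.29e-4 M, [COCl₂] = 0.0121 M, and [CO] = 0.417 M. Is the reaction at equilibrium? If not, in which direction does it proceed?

Q_c = [CO]·[Cl₂] / [COCl₂] = (0.417)·(7.29e-4) / (0.0121) = 0.0251
Q_c = 0.0251 > K_c = 0.00201, so the reverse reaction proceeds.

reverse (toward reactants)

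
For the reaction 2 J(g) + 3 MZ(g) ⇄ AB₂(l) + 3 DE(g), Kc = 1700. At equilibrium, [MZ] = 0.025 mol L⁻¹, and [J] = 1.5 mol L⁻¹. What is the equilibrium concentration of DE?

(AB₂ is a pure liquid — omitted from Kc.)
At equilibrium, Kc = [DE]³ / ([J]²·[MZ]³) = 1700.
([DE])³ / ((1.5)²·(0.025)³) = 1700
[DE]³ = 0.0598 ⇒ [DE] = 0.39 mol L⁻¹

[DE] = 0.39 mol L⁻¹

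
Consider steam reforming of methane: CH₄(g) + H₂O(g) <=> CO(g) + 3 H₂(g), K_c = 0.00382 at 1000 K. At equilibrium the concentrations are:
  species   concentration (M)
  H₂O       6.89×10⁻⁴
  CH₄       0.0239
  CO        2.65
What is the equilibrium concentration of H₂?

At equilibrium, K_c = [CO]·[H₂]³ / ([CH₄]·[H₂O]) = 0.00382.
(2.65)·([H₂])³ / ((0.0239)·(6.89×10⁻⁴)) = 0.00382
[H₂]³ = 2.37×10⁻⁸ ⇒ [H₂] = 0.00287 M

[H₂] = 0.00287 M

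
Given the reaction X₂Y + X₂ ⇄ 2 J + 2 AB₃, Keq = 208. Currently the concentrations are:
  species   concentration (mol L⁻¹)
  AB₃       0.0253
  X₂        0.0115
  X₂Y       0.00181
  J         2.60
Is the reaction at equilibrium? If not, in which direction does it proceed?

no net change (already at equilibrium)

Q = [J]²·[AB₃]² / ([X₂Y]·[X₂]) = (2.60)²·(0.0253)² / ((0.00181)·(0.0115)) = 208
Q = 208 = Keq, so the system is already at equilibrium.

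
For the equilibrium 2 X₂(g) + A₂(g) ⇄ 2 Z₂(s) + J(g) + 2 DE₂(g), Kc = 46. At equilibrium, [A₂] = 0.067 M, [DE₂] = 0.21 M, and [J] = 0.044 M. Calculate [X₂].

(Z₂ is a pure solid — omitted from Kc.)
At equilibrium, Kc = [J]·[DE₂]² / ([X₂]²·[A₂]) = 46.
(0.044)·(0.21)² / (([X₂])²·(0.067)) = 46
[X₂]² = 6.30e-4 ⇒ [X₂] = 0.025 M

[X₂] = 0.025 M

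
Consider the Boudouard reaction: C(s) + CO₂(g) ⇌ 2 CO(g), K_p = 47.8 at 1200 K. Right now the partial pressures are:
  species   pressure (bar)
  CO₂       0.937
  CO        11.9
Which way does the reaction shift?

(C is a pure solid — omitted from Q_p.)
Q_p = P(CO)² / P(CO₂) = (11.9)² / (0.937) = 151
Q_p = 151 > K_p = 47.8, so the reverse reaction proceeds.

to the left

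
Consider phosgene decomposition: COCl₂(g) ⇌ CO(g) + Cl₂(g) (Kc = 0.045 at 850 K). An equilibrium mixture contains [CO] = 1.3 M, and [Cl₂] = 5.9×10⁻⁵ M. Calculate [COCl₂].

[COCl₂] = 0.0017 M

At equilibrium, Kc = [CO]·[Cl₂] / [COCl₂] = 0.045.
(1.3)·(5.9×10⁻⁵) / ([COCl₂]) = 0.045
[COCl₂] = 0.00170 = 0.0017 M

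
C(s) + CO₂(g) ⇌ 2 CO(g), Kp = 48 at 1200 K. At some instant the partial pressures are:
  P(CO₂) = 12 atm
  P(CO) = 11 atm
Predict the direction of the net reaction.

(C is a pure solid — omitted from Qp.)
Qp = P(CO)² / P(CO₂) = (11)² / (12) = 10
Qp = 10 < Kp = 48, so the forward reaction proceeds.

forward (toward products)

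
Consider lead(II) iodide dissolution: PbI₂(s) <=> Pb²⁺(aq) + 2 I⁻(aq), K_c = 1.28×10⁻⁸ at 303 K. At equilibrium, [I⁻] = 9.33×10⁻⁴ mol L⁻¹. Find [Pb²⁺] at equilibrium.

(PbI₂ is a pure solid — omitted from K_c.)
At equilibrium, K_c = [Pb²⁺]·[I⁻]² = 1.28×10⁻⁸.
([Pb²⁺])·(9.33×10⁻⁴)² = 1.28×10⁻⁸
[Pb²⁺] = 0.0147 mol L⁻¹

[Pb²⁺] = 0.0147 mol L⁻¹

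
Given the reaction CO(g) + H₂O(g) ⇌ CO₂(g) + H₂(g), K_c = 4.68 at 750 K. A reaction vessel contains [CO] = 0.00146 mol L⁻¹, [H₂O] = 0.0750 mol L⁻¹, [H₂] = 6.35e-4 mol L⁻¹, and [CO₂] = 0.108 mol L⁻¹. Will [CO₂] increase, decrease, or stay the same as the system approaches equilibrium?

increase

Q_c = [CO₂]·[H₂] / ([CO]·[H₂O]) = (0.108)·(6.35e-4) / ((0.00146)·(0.0750)) = 0.626
Q_c = 0.626 < K_c = 4.68: net forward reaction.
CO₂ is a product, so it increases.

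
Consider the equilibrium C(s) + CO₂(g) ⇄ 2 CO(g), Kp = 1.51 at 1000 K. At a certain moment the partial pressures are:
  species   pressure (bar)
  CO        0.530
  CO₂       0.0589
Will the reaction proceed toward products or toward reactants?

(C is a pure solid — omitted from Qp.)
Qp = P(CO)² / P(CO₂) = (0.530)² / (0.0589) = 4.77
Qp = 4.77 > Kp = 1.51, so the reverse reaction proceeds.

toward reactants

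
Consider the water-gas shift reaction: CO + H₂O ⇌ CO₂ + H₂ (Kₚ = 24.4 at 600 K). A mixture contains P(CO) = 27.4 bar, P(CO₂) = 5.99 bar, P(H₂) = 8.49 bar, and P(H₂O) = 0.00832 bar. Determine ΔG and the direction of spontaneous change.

ΔG = 11.0 kJ/mol; the forward reaction is non-spontaneous

Qₚ = P(CO₂)·P(H₂) / (P(CO)·P(H₂O)) = (5.99)·(8.49) / ((27.4)·(0.00832)) = 223
ΔG = RT ln(Qₚ/Kₚ) = (8.314 J mol⁻¹ K⁻¹)(600 K) × ln(223/24.4)
   = (4.988 kJ/mol)(2.213) = 11.0 kJ/mol
ΔG > 0, so the forward reaction is non-spontaneous (proceeds in reverse).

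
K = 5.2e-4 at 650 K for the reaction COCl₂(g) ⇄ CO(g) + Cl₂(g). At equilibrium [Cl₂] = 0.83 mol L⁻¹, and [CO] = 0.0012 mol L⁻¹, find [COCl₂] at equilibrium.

[COCl₂] = 1.9 mol L⁻¹

At equilibrium, K = [CO]·[Cl₂] / [COCl₂] = 5.2e-4.
(0.0012)·(0.83) / ([COCl₂]) = 5.2e-4
[COCl₂] = 1.92 = 1.9 mol L⁻¹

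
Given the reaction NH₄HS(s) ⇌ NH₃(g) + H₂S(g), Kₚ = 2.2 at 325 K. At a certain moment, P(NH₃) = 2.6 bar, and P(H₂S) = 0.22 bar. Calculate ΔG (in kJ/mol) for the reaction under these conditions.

(NH₄HS is a pure solid — omitted from Qₚ.)
Qₚ = P(NH₃)·P(H₂S) = (2.6)·(0.22) = 0.572
ΔG = RT ln(Qₚ/Kₚ) = (8.314 J mol⁻¹ K⁻¹)(325 K) × ln(0.572/2.2)
   = (2.702 kJ/mol)(-1.347) = -3.64 kJ/mol
ΔG < 0, so the forward reaction is spontaneous (proceeds forward).

ΔG = -3.64 kJ/mol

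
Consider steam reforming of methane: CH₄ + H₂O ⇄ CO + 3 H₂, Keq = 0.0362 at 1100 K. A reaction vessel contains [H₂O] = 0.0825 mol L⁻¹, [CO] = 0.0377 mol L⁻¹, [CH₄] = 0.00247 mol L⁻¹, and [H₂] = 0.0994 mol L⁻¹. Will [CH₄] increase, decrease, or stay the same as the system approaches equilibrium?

Q = [CO]·[H₂]³ / ([CH₄]·[H₂O]) = (0.0377)·(0.0994)³ / ((0.00247)·(0.0825)) = 0.182
Q = 0.182 > Keq = 0.0362: net reverse reaction.
CH₄ is a reactant, so it increases.

increase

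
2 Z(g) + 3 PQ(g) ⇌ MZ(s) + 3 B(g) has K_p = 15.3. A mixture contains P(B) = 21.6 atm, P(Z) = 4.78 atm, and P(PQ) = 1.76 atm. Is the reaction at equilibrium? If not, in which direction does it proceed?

reverse (toward reactants)

(MZ is a pure solid — omitted from Q_p.)
Q_p = P(B)³ / (P(Z)²·P(PQ)³) = (21.6)³ / ((4.78)²·(1.76)³) = 80.9
Q_p = 80.9 > K_p = 15.3, so the reverse reaction proceeds.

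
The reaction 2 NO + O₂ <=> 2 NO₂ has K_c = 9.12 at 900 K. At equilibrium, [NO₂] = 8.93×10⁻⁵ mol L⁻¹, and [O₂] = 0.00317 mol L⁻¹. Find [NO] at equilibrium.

At equilibrium, K_c = [NO₂]² / ([NO]²·[O₂]) = 9.12.
(8.93×10⁻⁵)² / (([NO])²·(0.00317)) = 9.12
[NO]² = 2.76×10⁻⁷ ⇒ [NO] = 5.25×10⁻⁴ mol L⁻¹

[NO] = 5.25×10⁻⁴ mol L⁻¹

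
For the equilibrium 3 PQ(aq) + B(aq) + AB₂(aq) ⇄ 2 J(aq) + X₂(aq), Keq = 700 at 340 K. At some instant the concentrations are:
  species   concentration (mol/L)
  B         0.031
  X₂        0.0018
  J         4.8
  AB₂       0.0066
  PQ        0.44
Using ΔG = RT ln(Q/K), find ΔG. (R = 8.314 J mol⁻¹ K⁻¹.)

ΔG = 3.46 kJ/mol

Q = [J]²·[X₂] / ([PQ]³·[B]·[AB₂]) = (4.8)²·(0.0018) / ((0.44)³·(0.031)·(0.0066)) = 2380
ΔG = RT ln(Q/Keq) = (8.314 J mol⁻¹ K⁻¹)(340 K) × ln(2380/700)
   = (2.827 kJ/mol)(1.224) = 3.46 kJ/mol
ΔG > 0, so the forward reaction is non-spontaneous (proceeds in reverse).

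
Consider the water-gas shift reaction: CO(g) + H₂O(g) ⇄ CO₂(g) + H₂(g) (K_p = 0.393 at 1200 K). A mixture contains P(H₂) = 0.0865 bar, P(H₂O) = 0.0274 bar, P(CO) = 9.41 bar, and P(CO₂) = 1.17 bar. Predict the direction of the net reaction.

Q_p = P(CO₂)·P(H₂) / (P(CO)·P(H₂O)) = (1.17)·(0.0865) / ((9.41)·(0.0274)) = 0.393
Q_p = 0.393 = K_p, so the system is already at equilibrium.

at equilibrium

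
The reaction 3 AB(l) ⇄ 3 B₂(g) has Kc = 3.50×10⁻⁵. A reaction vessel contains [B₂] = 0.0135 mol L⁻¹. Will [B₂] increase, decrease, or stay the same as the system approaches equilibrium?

increase

(AB is a pure liquid — omitted from Qc.)
Qc = [B₂]³ = (0.0135)³ = 2.46×10⁻⁶
Qc = 2.46×10⁻⁶ < Kc = 3.50×10⁻⁵: net forward reaction.
B₂ is a product, so it increases.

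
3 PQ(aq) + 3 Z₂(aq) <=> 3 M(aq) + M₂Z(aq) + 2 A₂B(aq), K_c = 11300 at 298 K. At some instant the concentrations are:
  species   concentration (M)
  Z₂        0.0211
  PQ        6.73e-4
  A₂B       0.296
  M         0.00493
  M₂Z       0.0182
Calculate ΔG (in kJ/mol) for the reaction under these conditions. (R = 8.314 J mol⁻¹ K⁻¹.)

ΔG = 4.40 kJ/mol

Q_c = [M]³·[M₂Z]·[A₂B]² / ([PQ]³·[Z₂]³) = (0.00493)³·(0.0182)·(0.296)² / ((6.73e-4)³·(0.0211)³) = 66700
ΔG = RT ln(Q_c/K_c) = (8.314 J mol⁻¹ K⁻¹)(298 K) × ln(66700/11300)
   = (2.478 kJ/mol)(1.775) = 4.40 kJ/mol
ΔG > 0, so the forward reaction is non-spontaneous (proceeds in reverse).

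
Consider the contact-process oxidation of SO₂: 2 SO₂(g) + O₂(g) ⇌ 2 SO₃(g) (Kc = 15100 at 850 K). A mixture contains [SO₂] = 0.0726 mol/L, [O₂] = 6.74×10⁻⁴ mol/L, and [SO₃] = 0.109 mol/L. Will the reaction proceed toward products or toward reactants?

forward (toward products)

Qc = [SO₃]² / ([SO₂]²·[O₂]) = (0.109)² / ((0.0726)²·(6.74×10⁻⁴)) = 3340
Qc = 3340 < Kc = 15100, so the forward reaction proceeds.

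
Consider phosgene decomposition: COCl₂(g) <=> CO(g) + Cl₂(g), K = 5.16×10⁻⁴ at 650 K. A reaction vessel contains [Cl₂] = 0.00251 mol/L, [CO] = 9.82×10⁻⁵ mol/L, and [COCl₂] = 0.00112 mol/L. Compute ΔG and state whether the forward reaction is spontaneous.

Q = [CO]·[Cl₂] / [COCl₂] = (9.82×10⁻⁵)·(0.00251) / (0.00112) = 2.20×10⁻⁴
ΔG = RT ln(Q/K) = (8.314 J mol⁻¹ K⁻¹)(650 K) × ln(2.20×10⁻⁴/5.16×10⁻⁴)
   = (5.404 kJ/mol)(-0.8525) = -4.61 kJ/mol
ΔG < 0, so the forward reaction is spontaneous (proceeds forward).

ΔG = -4.61 kJ/mol; the forward reaction is spontaneous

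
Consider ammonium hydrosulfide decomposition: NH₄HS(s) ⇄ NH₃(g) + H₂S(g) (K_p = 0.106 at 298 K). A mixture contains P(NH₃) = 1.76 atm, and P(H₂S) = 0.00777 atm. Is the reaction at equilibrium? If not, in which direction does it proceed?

toward products

(NH₄HS is a pure solid — omitted from Q_p.)
Q_p = P(NH₃)·P(H₂S) = (1.76)·(0.00777) = 0.0137
Q_p = 0.0137 < K_p = 0.106, so the forward reaction proceeds.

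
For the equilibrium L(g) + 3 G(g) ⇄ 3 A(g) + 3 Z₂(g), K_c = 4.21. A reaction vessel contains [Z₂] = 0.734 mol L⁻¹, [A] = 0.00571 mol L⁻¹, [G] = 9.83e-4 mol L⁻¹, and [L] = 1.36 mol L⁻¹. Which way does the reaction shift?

Q_c = [A]³·[Z₂]³ / ([L]·[G]³) = (0.00571)³·(0.734)³ / ((1.36)·(9.83e-4)³) = 57.0
Q_c = 57.0 > K_c = 4.21, so the reverse reaction proceeds.

in the reverse direction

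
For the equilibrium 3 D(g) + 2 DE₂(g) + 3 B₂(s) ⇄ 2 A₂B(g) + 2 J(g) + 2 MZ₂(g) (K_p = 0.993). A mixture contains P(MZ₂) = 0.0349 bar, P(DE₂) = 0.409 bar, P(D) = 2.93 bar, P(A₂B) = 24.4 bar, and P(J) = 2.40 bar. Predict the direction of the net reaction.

at equilibrium

(B₂ is a pure solid — omitted from Q_p.)
Q_p = P(A₂B)²·P(J)²·P(MZ₂)² / (P(D)³·P(DE₂)²) = (24.4)²·(2.40)²·(0.0349)² / ((2.93)³·(0.409)²) = 0.993
Q_p = 0.993 = K_p, so the system is already at equilibrium.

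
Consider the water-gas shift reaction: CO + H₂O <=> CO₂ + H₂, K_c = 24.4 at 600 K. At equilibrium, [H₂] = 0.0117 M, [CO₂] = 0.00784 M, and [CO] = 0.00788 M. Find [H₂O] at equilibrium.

At equilibrium, K_c = [CO₂]·[H₂] / ([CO]·[H₂O]) = 24.4.
(0.00784)·(0.0117) / ((0.00788)·([H₂O])) = 24.4
[H₂O] = 4.77e-4 M

[H₂O] = 4.77e-4 M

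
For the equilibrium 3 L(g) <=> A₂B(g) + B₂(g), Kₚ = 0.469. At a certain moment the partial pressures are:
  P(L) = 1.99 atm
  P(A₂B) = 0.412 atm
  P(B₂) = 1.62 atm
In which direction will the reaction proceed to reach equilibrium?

Qₚ = P(A₂B)·P(B₂) / P(L)³ = (0.412)·(1.62) / (1.99)³ = 0.0847
Qₚ = 0.0847 < Kₚ = 0.469, so the forward reaction proceeds.

to the right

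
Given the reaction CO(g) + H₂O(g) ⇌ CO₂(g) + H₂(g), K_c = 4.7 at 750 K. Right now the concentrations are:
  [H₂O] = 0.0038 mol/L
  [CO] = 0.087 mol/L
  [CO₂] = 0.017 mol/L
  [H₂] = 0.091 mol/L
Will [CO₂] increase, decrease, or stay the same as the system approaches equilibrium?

stay the same

Q_c = [CO₂]·[H₂] / ([CO]·[H₂O]) = (0.017)·(0.091) / ((0.087)·(0.0038)) = 4.7
Q_c = 4.7 = K_c; the system is at equilibrium.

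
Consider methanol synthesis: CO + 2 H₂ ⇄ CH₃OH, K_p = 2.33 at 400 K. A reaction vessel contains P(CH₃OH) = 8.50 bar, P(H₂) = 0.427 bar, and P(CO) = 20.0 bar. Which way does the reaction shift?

Q_p = P(CH₃OH) / (P(CO)·P(H₂)²) = (8.50) / ((20.0)·(0.427)²) = 2.33
Q_p = 2.33 = K_p, so the system is already at equilibrium.

neither direction; the system is at equilibrium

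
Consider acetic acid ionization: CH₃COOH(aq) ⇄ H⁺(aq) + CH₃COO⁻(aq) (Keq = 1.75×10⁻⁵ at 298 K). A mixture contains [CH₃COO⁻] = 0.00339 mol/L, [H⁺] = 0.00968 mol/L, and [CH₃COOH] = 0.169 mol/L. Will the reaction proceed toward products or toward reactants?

reverse (toward reactants)

Q = [H⁺]·[CH₃COO⁻] / [CH₃COOH] = (0.00968)·(0.00339) / (0.169) = 1.94×10⁻⁴
Q = 1.94×10⁻⁴ > Keq = 1.75×10⁻⁵, so the reverse reaction proceeds.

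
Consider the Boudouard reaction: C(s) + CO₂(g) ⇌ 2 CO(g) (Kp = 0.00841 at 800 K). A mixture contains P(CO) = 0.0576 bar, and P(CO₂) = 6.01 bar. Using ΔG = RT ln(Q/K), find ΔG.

ΔG = -18.1 kJ/mol

(C is a pure solid — omitted from Qp.)
Qp = P(CO)² / P(CO₂) = (0.0576)² / (6.01) = 5.52×10⁻⁴
ΔG = RT ln(Qp/Kp) = (8.314 J mol⁻¹ K⁻¹)(800 K) × ln(5.52×10⁻⁴/0.00841)
   = (6.651 kJ/mol)(-2.724) = -18.1 kJ/mol
ΔG < 0, so the forward reaction is spontaneous (proceeds forward).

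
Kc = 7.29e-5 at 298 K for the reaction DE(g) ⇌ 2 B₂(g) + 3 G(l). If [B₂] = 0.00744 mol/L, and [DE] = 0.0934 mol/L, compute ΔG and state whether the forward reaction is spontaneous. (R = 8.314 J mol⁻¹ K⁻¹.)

(G is a pure liquid — omitted from Qc.)
Qc = [B₂]² / [DE] = (0.00744)² / (0.0934) = 5.93e-4
ΔG = RT ln(Qc/Kc) = (8.314 J mol⁻¹ K⁻¹)(298 K) × ln(5.93e-4/7.29e-5)
   = (2.478 kJ/mol)(2.096) = 5.19 kJ/mol
ΔG > 0, so the forward reaction is non-spontaneous (proceeds in reverse).

ΔG = 5.19 kJ/mol; the forward reaction is non-spontaneous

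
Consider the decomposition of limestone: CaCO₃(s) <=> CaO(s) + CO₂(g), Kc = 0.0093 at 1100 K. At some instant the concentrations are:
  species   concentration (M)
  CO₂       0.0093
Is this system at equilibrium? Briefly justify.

(CaCO₃, CaO are pure solids — omitted from Qc.)
Qc = [CO₂] = 0.0093
Qc = 0.0093 = Kc; the system is at equilibrium.

yes, at equilibrium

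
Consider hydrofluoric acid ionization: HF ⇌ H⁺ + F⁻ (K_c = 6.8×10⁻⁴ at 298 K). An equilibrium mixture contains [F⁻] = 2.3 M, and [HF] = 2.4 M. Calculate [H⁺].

[H⁺] = 7.1×10⁻⁴ M

At equilibrium, K_c = [H⁺]·[F⁻] / [HF] = 6.8×10⁻⁴.
([H⁺])·(2.3) / (2.4) = 6.8×10⁻⁴
[H⁺] = 7.10×10⁻⁴ = 7.1×10⁻⁴ M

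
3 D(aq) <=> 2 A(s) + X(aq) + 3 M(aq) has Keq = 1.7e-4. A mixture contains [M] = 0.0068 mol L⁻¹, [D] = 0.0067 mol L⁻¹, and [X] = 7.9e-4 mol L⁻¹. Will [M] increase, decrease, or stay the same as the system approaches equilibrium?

decrease

(A is a pure solid — omitted from Q.)
Q = [X]·[M]³ / [D]³ = (7.9e-4)·(0.0068)³ / (0.0067)³ = 8.3e-4
Q = 8.3e-4 > Keq = 1.7e-4: net reverse reaction.
M is a product, so it decreases.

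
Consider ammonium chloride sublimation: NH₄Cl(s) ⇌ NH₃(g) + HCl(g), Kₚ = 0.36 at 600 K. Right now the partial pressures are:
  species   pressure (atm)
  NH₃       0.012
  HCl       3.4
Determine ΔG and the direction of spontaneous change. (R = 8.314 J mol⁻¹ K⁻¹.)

ΔG = -10.9 kJ/mol; the forward reaction is spontaneous

(NH₄Cl is a pure solid — omitted from Qₚ.)
Qₚ = P(NH₃)·P(HCl) = (0.012)·(3.4) = 0.0408
ΔG = RT ln(Qₚ/Kₚ) = (8.314 J mol⁻¹ K⁻¹)(600 K) × ln(0.0408/0.36)
   = (4.988 kJ/mol)(-2.177) = -10.9 kJ/mol
ΔG < 0, so the forward reaction is spontaneous (proceeds forward).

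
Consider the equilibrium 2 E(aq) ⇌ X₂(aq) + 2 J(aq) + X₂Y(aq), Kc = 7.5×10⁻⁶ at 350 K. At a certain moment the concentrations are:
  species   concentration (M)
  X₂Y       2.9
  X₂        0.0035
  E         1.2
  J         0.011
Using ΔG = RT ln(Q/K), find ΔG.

ΔG = -6.33 kJ/mol

Qc = [X₂]·[J]²·[X₂Y] / [E]² = (0.0035)·(0.011)²·(2.9) / (1.2)² = 8.53×10⁻⁷
ΔG = RT ln(Qc/Kc) = (8.314 J mol⁻¹ K⁻¹)(350 K) × ln(8.53×10⁻⁷/7.5×10⁻⁶)
   = (2.910 kJ/mol)(-2.174) = -6.33 kJ/mol
ΔG < 0, so the forward reaction is spontaneous (proceeds forward).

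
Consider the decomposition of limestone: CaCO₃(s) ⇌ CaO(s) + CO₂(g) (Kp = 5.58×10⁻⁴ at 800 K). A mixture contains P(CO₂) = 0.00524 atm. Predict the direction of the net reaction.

(CaCO₃, CaO are pure solids — omitted from Qp.)
Qp = P(CO₂) = 0.00524
Qp = 0.00524 > Kp = 5.58×10⁻⁴, so the reverse reaction proceeds.

toward reactants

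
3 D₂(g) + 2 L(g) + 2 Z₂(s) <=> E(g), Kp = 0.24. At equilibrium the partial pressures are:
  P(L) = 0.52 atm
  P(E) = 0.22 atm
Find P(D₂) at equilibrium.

(Z₂ is a pure solid — omitted from Kp.)
At equilibrium, Kp = P(E) / (P(D₂)³·P(L)²) = 0.24.
(0.22) / ((P(D₂))³·(0.52)²) = 0.24
P(D₂)³ = 3.39 ⇒ P(D₂) = 1.5 atm

P(D₂) = 1.5 atm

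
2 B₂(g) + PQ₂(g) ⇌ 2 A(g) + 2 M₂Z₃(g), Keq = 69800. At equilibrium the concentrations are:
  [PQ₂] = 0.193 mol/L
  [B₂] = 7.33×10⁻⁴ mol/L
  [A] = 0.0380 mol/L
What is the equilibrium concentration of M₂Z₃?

[M₂Z₃] = 2.24 mol/L

At equilibrium, Keq = [A]²·[M₂Z₃]² / ([B₂]²·[PQ₂]) = 69800.
(0.0380)²·([M₂Z₃])² / ((7.33×10⁻⁴)²·(0.193)) = 69800
[M₂Z₃]² = 5.01 ⇒ [M₂Z₃] = 2.24 mol/L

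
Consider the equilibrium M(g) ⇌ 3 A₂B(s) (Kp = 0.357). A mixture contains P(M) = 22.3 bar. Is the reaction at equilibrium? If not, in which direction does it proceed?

to the right

(A₂B is a pure solid — omitted from Qp.)
Qp = 1 / P(M) = 1 / (22.3) = 0.0448
Qp = 0.0448 < Kp = 0.357, so the forward reaction proceeds.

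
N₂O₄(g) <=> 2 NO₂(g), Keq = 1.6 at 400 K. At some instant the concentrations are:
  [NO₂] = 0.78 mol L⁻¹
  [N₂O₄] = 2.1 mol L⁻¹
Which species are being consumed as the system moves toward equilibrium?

Q = [NO₂]² / [N₂O₄] = (0.78)² / (2.1) = 0.29
Q = 0.29 < Keq = 1.6: net forward reaction.

N₂O₄ (reactants)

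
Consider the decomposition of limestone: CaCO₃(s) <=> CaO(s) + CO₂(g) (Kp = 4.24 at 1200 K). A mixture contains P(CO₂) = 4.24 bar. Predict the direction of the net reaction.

neither direction; the system is at equilibrium

(CaCO₃, CaO are pure solids — omitted from Qp.)
Qp = P(CO₂) = 4.24
Qp = 4.24 = Kp, so the system is already at equilibrium.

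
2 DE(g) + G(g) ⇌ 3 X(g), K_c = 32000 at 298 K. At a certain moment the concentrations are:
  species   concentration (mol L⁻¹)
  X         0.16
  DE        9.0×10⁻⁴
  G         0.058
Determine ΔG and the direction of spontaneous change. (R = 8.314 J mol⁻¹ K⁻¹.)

ΔG = 2.48 kJ/mol; the forward reaction is non-spontaneous

Q_c = [X]³ / ([DE]²·[G]) = (0.16)³ / ((9.0×10⁻⁴)²·(0.058)) = 87200
ΔG = RT ln(Q_c/K_c) = (8.314 J mol⁻¹ K⁻¹)(298 K) × ln(87200/32000)
   = (2.478 kJ/mol)(1.002) = 2.48 kJ/mol
ΔG > 0, so the forward reaction is non-spontaneous (proceeds in reverse).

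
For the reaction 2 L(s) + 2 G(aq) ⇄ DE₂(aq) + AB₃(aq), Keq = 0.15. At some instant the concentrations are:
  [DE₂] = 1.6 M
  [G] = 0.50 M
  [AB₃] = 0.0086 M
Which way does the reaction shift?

(L is a pure solid — omitted from Q.)
Q = [DE₂]·[AB₃] / [G]² = (1.6)·(0.0086) / (0.50)² = 0.055
Q = 0.055 < Keq = 0.15, so the forward reaction proceeds.

forward (toward products)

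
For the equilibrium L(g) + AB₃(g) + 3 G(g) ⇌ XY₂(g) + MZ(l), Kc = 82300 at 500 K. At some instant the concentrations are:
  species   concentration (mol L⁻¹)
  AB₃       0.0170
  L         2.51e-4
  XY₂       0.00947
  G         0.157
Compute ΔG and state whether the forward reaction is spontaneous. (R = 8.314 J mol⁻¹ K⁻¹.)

(MZ is a pure liquid — omitted from Qc.)
Qc = [XY₂] / ([L]·[AB₃]·[G]³) = (0.00947) / ((2.51e-4)·(0.0170)·(0.157)³) = 5.73e5
ΔG = RT ln(Qc/Kc) = (8.314 J mol⁻¹ K⁻¹)(500 K) × ln(5.73e5/82300)
   = (4.157 kJ/mol)(1.941) = 8.07 kJ/mol
ΔG > 0, so the forward reaction is non-spontaneous (proceeds in reverse).

ΔG = 8.07 kJ/mol; the forward reaction is non-spontaneous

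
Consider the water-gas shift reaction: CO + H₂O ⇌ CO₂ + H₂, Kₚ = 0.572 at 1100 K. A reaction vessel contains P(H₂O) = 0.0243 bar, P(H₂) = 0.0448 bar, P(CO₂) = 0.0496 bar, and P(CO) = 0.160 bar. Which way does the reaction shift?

Qₚ = P(CO₂)·P(H₂) / (P(CO)·P(H₂O)) = (0.0496)·(0.0448) / ((0.160)·(0.0243)) = 0.572
Qₚ = 0.572 = Kₚ, so the system is already at equilibrium.

no net change (already at equilibrium)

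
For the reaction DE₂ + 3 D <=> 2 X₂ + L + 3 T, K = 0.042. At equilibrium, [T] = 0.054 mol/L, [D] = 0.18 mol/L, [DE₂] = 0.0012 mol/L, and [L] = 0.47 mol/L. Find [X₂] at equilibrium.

[X₂] = 0.063 mol/L

At equilibrium, K = [X₂]²·[L]·[T]³ / ([DE₂]·[D]³) = 0.042.
([X₂])²·(0.47)·(0.054)³ / ((0.0012)·(0.18)³) = 0.042
[X₂]² = 0.00397 ⇒ [X₂] = 0.063 mol/L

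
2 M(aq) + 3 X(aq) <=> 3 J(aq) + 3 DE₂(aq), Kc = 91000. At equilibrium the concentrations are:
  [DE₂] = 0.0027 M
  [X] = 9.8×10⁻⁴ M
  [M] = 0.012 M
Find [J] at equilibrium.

[J] = 0.86 M

At equilibrium, Kc = [J]³·[DE₂]³ / ([M]²·[X]³) = 91000.
([J])³·(0.0027)³ / ((0.012)²·(9.8×10⁻⁴)³) = 91000
[J]³ = 0.627 ⇒ [J] = 0.86 M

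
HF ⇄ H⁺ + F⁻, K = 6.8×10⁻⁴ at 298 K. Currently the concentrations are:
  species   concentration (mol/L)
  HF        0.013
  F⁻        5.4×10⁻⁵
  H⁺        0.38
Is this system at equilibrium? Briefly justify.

Q = [H⁺]·[F⁻] / [HF] = (0.38)·(5.4×10⁻⁵) / (0.013) = 0.0016
Q = 0.0016 > K = 6.8×10⁻⁴: net reverse reaction.

no; Q > K, reaction proceeds in reverse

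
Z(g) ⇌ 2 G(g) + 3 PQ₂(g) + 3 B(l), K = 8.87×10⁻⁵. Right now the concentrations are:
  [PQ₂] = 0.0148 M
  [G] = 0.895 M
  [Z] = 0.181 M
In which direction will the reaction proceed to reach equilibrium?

in the forward direction

(B is a pure liquid — omitted from Q.)
Q = [G]²·[PQ₂]³ / [Z] = (0.895)²·(0.0148)³ / (0.181) = 1.43×10⁻⁵
Q = 1.43×10⁻⁵ < K = 8.87×10⁻⁵, so the forward reaction proceeds.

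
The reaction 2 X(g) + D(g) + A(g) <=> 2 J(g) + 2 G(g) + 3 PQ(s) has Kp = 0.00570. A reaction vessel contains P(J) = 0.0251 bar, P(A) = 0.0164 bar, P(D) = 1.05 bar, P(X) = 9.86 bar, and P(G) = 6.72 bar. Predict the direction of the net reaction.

reverse (toward reactants)

(PQ is a pure solid — omitted from Qp.)
Qp = P(J)²·P(G)² / (P(X)²·P(D)·P(A)) = (0.0251)²·(6.72)² / ((9.86)²·(1.05)·(0.0164)) = 0.0170
Qp = 0.0170 > Kp = 0.00570, so the reverse reaction proceeds.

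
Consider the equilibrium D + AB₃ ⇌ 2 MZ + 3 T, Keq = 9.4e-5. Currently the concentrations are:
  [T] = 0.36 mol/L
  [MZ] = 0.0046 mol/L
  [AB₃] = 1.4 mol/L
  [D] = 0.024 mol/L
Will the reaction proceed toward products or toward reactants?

forward (toward products)

Q = [MZ]²·[T]³ / ([D]·[AB₃]) = (0.0046)²·(0.36)³ / ((0.024)·(1.4)) = 2.9e-5
Q = 2.9e-5 < Keq = 9.4e-5, so the forward reaction proceeds.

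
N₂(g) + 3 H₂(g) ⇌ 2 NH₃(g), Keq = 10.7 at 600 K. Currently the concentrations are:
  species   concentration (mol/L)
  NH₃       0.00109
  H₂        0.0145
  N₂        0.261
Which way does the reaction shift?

Q = [NH₃]² / ([N₂]·[H₂]³) = (0.00109)² / ((0.261)·(0.0145)³) = 1.49
Q = 1.49 < Keq = 10.7, so the forward reaction proceeds.

forward (toward products)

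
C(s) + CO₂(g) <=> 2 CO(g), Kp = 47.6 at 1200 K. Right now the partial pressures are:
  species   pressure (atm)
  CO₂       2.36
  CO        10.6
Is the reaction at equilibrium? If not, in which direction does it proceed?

at equilibrium

(C is a pure solid — omitted from Qp.)
Qp = P(CO)² / P(CO₂) = (10.6)² / (2.36) = 47.6
Qp = 47.6 = Kp, so the system is already at equilibrium.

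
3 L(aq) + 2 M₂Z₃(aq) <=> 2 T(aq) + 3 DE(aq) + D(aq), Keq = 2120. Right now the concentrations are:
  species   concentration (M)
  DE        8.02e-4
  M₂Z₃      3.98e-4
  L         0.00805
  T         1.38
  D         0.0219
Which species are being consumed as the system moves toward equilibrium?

L, M₂Z₃ (reactants)

Q = [T]²·[DE]³·[D] / ([L]³·[M₂Z₃]²) = (1.38)²·(8.02e-4)³·(0.0219) / ((0.00805)³·(3.98e-4)²) = 260
Q = 260 < Keq = 2120: net forward reaction.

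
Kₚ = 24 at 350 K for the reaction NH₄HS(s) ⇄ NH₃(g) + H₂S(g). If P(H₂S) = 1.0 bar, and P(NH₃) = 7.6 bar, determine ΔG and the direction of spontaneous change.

ΔG = -3.35 kJ/mol; the forward reaction is spontaneous

(NH₄HS is a pure solid — omitted from Qₚ.)
Qₚ = P(NH₃)·P(H₂S) = (7.6)·(1.0) = 7.60
ΔG = RT ln(Qₚ/Kₚ) = (8.314 J mol⁻¹ K⁻¹)(350 K) × ln(7.60/24)
   = (2.910 kJ/mol)(-1.150) = -3.35 kJ/mol
ΔG < 0, so the forward reaction is spontaneous (proceeds forward).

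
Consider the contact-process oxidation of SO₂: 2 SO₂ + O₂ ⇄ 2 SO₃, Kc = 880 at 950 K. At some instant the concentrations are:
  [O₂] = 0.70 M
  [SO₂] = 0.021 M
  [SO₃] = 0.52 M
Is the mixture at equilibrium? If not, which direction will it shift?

Qc = [SO₃]² / ([SO₂]²·[O₂]) = (0.52)² / ((0.021)²·(0.70)) = 880
Qc = 880 = Kc; the system is at equilibrium.

yes, at equilibrium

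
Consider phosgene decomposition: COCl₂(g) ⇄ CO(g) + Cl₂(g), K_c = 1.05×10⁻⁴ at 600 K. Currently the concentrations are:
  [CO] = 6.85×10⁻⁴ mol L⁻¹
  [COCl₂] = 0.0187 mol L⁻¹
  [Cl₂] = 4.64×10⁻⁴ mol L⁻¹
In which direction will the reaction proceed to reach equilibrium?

toward products

Q_c = [CO]·[Cl₂] / [COCl₂] = (6.85×10⁻⁴)·(4.64×10⁻⁴) / (0.0187) = 1.70×10⁻⁵
Q_c = 1.70×10⁻⁵ < K_c = 1.05×10⁻⁴, so the forward reaction proceeds.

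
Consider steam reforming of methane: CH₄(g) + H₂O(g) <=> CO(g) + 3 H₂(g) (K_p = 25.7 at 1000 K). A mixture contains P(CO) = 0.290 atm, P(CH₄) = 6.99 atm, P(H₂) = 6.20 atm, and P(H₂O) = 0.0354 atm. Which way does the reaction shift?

to the left

Q_p = P(CO)·P(H₂)³ / (P(CH₄)·P(H₂O)) = (0.290)·(6.20)³ / ((6.99)·(0.0354)) = 279
Q_p = 279 > K_p = 25.7, so the reverse reaction proceeds.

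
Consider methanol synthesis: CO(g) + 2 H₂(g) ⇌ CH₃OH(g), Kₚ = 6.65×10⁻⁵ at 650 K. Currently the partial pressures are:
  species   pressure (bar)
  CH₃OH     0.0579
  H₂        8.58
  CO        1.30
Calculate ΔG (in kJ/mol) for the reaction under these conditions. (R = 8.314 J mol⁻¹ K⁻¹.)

ΔG = 11.9 kJ/mol

Qₚ = P(CH₃OH) / (P(CO)·P(H₂)²) = (0.0579) / ((1.30)·(8.58)²) = 6.05×10⁻⁴
ΔG = RT ln(Qₚ/Kₚ) = (8.314 J mol⁻¹ K⁻¹)(650 K) × ln(6.05×10⁻⁴/6.65×10⁻⁵)
   = (5.404 kJ/mol)(2.208) = 11.9 kJ/mol
ΔG > 0, so the forward reaction is non-spontaneous (proceeds in reverse).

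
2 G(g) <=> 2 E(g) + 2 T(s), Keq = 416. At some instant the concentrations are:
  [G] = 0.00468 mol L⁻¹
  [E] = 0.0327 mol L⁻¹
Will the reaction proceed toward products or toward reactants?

to the right

(T is a pure solid — omitted from Q.)
Q = [E]² / [G]² = (0.0327)² / (0.00468)² = 48.8
Q = 48.8 < Keq = 416, so the forward reaction proceeds.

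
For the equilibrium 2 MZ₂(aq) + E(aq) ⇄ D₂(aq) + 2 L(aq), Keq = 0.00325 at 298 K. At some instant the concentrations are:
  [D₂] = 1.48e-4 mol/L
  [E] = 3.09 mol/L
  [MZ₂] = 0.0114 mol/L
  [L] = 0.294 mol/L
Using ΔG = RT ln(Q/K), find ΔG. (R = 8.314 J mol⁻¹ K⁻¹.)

ΔG = 5.66 kJ/mol

Q = [D₂]·[L]² / ([MZ₂]²·[E]) = (1.48e-4)·(0.294)² / ((0.0114)²·(3.09)) = 0.0319
ΔG = RT ln(Q/Keq) = (8.314 J mol⁻¹ K⁻¹)(298 K) × ln(0.0319/0.00325)
   = (2.478 kJ/mol)(2.284) = 5.66 kJ/mol
ΔG > 0, so the forward reaction is non-spontaneous (proceeds in reverse).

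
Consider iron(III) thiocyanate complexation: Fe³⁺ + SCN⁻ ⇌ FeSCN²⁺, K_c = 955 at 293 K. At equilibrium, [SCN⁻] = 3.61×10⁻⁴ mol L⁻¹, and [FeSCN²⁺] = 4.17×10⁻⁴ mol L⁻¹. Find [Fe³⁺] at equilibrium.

At equilibrium, K_c = [FeSCN²⁺] / ([Fe³⁺]·[SCN⁻]) = 955.
(4.17×10⁻⁴) / (([Fe³⁺])·(3.61×10⁻⁴)) = 955
[Fe³⁺] = 0.00121 mol L⁻¹

[Fe³⁺] = 0.00121 mol L⁻¹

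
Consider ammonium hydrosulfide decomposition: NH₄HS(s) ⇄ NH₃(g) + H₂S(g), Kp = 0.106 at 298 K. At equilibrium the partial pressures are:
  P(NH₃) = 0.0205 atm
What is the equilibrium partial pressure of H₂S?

(NH₄HS is a pure solid — omitted from Kp.)
At equilibrium, Kp = P(NH₃)·P(H₂S) = 0.106.
(0.0205)·(P(H₂S)) = 0.106
P(H₂S) = 5.17 atm

P(H₂S) = 5.17 atm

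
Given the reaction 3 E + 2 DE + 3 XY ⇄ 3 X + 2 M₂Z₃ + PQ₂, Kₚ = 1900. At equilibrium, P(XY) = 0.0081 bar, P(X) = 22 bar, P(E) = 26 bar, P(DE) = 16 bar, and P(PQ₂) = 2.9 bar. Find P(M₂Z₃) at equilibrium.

P(M₂Z₃) = 0.38 bar

At equilibrium, Kₚ = P(X)³·P(M₂Z₃)²·P(PQ₂) / (P(E)³·P(DE)²·P(XY)³) = 1900.
(22)³·(P(M₂Z₃))²·(2.9) / ((26)³·(16)²·(0.0081)³) = 1900
P(M₂Z₃)² = 0.147 ⇒ P(M₂Z₃) = 0.38 bar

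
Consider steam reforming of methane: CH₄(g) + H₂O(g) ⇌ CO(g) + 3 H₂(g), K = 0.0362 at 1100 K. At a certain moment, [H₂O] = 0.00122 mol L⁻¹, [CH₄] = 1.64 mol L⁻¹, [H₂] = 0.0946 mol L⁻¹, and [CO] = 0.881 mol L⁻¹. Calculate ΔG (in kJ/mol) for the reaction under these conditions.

ΔG = 21.3 kJ/mol

Q = [CO]·[H₂]³ / ([CH₄]·[H₂O]) = (0.881)·(0.0946)³ / ((1.64)·(0.00122)) = 0.373
ΔG = RT ln(Q/K) = (8.314 J mol⁻¹ K⁻¹)(1100 K) × ln(0.373/0.0362)
   = (9.145 kJ/mol)(2.333) = 21.3 kJ/mol
ΔG > 0, so the forward reaction is non-spontaneous (proceeds in reverse).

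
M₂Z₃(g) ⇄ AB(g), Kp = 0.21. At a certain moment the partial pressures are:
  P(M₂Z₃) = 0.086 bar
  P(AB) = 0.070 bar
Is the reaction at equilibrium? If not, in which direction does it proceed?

Qp = P(AB) / P(M₂Z₃) = (0.070) / (0.086) = 0.81
Qp = 0.81 > Kp = 0.21, so the reverse reaction proceeds.

reverse (toward reactants)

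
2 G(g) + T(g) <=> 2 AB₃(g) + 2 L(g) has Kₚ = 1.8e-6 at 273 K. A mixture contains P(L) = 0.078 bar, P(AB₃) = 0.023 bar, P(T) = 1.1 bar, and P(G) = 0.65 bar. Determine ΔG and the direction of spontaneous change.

Qₚ = P(AB₃)²·P(L)² / (P(G)²·P(T)) = (0.023)²·(0.078)² / ((0.65)²·(1.1)) = 6.93e-6
ΔG = RT ln(Qₚ/Kₚ) = (8.314 J mol⁻¹ K⁻¹)(273 K) × ln(6.93e-6/1.8e-6)
   = (2.270 kJ/mol)(1.348) = 3.06 kJ/mol
ΔG > 0, so the forward reaction is non-spontaneous (proceeds in reverse).

ΔG = 3.06 kJ/mol; the forward reaction is non-spontaneous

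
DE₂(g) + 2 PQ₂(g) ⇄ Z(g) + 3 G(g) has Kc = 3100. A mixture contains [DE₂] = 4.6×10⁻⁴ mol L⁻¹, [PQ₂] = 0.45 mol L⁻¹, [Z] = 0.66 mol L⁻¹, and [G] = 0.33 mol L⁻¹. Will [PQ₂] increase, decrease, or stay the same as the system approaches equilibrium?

Qc = [Z]·[G]³ / ([DE₂]·[PQ₂]²) = (0.66)·(0.33)³ / ((4.6×10⁻⁴)·(0.45)²) = 250
Qc = 250 < Kc = 3100: net forward reaction.
PQ₂ is a reactant, so it decreases.

decrease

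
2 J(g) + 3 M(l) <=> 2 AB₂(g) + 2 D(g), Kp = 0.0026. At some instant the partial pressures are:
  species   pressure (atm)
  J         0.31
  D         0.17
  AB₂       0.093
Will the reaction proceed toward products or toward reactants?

(M is a pure liquid — omitted from Qp.)
Qp = P(AB₂)²·P(D)² / P(J)² = (0.093)²·(0.17)² / (0.31)² = 0.0026
Qp = 0.0026 = Kp, so the system is already at equilibrium.

no net change (already at equilibrium)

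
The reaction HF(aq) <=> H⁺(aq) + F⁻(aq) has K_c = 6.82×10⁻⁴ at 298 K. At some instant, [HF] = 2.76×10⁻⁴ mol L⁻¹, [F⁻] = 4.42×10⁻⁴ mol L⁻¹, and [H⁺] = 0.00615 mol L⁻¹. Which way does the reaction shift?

Q_c = [H⁺]·[F⁻] / [HF] = (0.00615)·(4.42×10⁻⁴) / (2.76×10⁻⁴) = 0.00985
Q_c = 0.00985 > K_c = 6.82×10⁻⁴, so the reverse reaction proceeds.

toward reactants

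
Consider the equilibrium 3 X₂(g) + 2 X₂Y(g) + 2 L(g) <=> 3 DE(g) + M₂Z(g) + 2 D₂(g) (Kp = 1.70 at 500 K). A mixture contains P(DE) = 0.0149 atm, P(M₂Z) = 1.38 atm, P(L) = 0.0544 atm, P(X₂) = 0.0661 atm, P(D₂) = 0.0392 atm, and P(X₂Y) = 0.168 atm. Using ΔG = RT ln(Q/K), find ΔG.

Qp = P(DE)³·P(M₂Z)·P(D₂)² / (P(X₂)³·P(X₂Y)²·P(L)²) = (0.0149)³·(1.38)·(0.0392)² / ((0.0661)³·(0.168)²·(0.0544)²) = 0.291
ΔG = RT ln(Qp/Kp) = (8.314 J mol⁻¹ K⁻¹)(500 K) × ln(0.291/1.70)
   = (4.157 kJ/mol)(-1.765) = -7.34 kJ/mol
ΔG < 0, so the forward reaction is spontaneous (proceeds forward).

ΔG = -7.34 kJ/mol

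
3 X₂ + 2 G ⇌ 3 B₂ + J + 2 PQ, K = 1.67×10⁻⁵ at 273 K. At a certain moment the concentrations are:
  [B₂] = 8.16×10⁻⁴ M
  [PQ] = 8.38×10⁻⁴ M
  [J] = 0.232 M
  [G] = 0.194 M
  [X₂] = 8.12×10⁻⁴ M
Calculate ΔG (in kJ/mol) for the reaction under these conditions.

Q = [B₂]³·[J]·[PQ]² / ([X₂]³·[G]²) = (8.16×10⁻⁴)³·(0.232)·(8.38×10⁻⁴)² / ((8.12×10⁻⁴)³·(0.194)²) = 4.39×10⁻⁶
ΔG = RT ln(Q/K) = (8.314 J mol⁻¹ K⁻¹)(273 K) × ln(4.39×10⁻⁶/1.67×10⁻⁵)
   = (2.270 kJ/mol)(-1.336) = -3.03 kJ/mol
ΔG < 0, so the forward reaction is spontaneous (proceeds forward).

ΔG = -3.03 kJ/mol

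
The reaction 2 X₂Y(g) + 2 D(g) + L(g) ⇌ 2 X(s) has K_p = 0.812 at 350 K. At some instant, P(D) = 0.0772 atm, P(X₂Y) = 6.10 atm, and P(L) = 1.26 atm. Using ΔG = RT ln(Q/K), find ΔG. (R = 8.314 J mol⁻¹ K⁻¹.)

ΔG = 4.32 kJ/mol

(X is a pure solid — omitted from Q_p.)
Q_p = 1 / (P(X₂Y)²·P(D)²·P(L)) = 1 / ((6.10)²·(0.0772)²·(1.26)) = 3.58
ΔG = RT ln(Q_p/K_p) = (8.314 J mol⁻¹ K⁻¹)(350 K) × ln(3.58/0.812)
   = (2.910 kJ/mol)(1.484) = 4.32 kJ/mol
ΔG > 0, so the forward reaction is non-spontaneous (proceeds in reverse).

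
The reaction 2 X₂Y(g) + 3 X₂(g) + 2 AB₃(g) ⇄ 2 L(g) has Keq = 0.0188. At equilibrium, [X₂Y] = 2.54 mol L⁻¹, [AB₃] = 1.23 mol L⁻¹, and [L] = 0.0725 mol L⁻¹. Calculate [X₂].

[X₂] = 0.306 mol L⁻¹

At equilibrium, Keq = [L]² / ([X₂Y]²·[X₂]³·[AB₃]²) = 0.0188.
(0.0725)² / ((2.54)²·([X₂])³·(1.23)²) = 0.0188
[X₂]³ = 0.0286 ⇒ [X₂] = 0.306 mol L⁻¹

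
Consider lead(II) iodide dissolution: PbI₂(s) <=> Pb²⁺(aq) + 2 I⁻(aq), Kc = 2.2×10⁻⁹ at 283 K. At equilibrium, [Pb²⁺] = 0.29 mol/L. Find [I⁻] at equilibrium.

(PbI₂ is a pure solid — omitted from Kc.)
At equilibrium, Kc = [Pb²⁺]·[I⁻]² = 2.2×10⁻⁹.
(0.29)·([I⁻])² = 2.2×10⁻⁹
[I⁻]² = 7.59×10⁻⁹ ⇒ [I⁻] = 8.7×10⁻⁵ mol/L

[I⁻] = 8.7×10⁻⁵ mol/L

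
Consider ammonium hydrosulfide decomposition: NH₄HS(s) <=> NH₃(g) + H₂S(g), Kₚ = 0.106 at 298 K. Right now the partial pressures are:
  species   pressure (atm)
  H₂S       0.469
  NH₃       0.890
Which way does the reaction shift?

(NH₄HS is a pure solid — omitted from Qₚ.)
Qₚ = P(NH₃)·P(H₂S) = (0.890)·(0.469) = 0.417
Qₚ = 0.417 > Kₚ = 0.106, so the reverse reaction proceeds.

reverse (toward reactants)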